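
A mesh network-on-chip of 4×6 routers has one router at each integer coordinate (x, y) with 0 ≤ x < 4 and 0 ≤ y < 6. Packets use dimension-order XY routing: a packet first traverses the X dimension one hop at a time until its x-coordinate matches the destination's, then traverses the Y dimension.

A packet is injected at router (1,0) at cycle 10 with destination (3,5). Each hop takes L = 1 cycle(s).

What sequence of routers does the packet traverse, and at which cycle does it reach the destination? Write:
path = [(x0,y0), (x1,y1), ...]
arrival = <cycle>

hop 0: (1,0) @ cyc 10
hop 1: (2,0) @ cyc 11  [E]
hop 2: (3,0) @ cyc 12  [E]
hop 3: (3,1) @ cyc 13  [N]
hop 4: (3,2) @ cyc 14  [N]
hop 5: (3,3) @ cyc 15  [N]
hop 6: (3,4) @ cyc 16  [N]
hop 7: (3,5) @ cyc 17  [N]

path = [(1,0), (2,0), (3,0), (3,1), (3,2), (3,3), (3,4), (3,5)]
arrival = 17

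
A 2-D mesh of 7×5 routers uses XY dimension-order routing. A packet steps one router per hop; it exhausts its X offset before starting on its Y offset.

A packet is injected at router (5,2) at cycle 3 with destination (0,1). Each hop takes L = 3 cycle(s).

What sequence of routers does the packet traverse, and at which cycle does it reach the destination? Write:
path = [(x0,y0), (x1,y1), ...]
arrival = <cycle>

#0 — 5,2 | c3
#1 — 4,2 | c6 | W
#2 — 3,2 | c9 | W
#3 — 2,2 | c12 | W
#4 — 1,2 | c15 | W
#5 — 0,2 | c18 | W
#6 — 0,1 | c21 | S

path = [(5,2), (4,2), (3,2), (2,2), (1,2), (0,2), (0,1)]
arrival = 21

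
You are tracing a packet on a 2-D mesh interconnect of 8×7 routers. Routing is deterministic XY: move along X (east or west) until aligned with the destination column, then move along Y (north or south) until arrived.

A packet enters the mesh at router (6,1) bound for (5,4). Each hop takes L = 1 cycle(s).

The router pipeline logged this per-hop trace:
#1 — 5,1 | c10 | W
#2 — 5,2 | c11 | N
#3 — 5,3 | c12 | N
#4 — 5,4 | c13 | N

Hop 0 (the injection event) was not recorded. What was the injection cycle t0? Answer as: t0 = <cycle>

t0 = 9

cyc[1] = 10 and cyc[k] = t0 + k·L for every k.
t0 = cyc[1] − L = 10 − 1 = 9.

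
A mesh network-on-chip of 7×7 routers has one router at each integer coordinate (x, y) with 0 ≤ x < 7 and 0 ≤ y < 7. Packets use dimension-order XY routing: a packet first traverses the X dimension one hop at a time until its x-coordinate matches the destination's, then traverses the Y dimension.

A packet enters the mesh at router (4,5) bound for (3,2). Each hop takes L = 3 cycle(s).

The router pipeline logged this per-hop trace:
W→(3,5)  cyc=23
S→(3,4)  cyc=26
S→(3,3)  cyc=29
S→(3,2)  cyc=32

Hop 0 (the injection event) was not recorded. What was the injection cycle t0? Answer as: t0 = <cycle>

At hop 1 the cycle is 23; in general cyc_k = t0 + kL.
t0 = cyc[1] − L = 23 − 3 = 20.

t0 = 20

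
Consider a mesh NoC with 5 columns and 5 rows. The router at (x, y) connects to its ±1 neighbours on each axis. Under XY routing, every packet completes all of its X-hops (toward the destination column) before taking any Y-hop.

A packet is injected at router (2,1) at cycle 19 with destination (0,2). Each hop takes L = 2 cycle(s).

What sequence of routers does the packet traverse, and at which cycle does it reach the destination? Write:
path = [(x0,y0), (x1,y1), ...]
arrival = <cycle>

path = [(2,1), (1,1), (0,1), (0,2)]
arrival = 25

src (2,1)  cyc=19
W→(1,1)  cyc=21
W→(0,1)  cyc=23
N→(0,2)  cyc=25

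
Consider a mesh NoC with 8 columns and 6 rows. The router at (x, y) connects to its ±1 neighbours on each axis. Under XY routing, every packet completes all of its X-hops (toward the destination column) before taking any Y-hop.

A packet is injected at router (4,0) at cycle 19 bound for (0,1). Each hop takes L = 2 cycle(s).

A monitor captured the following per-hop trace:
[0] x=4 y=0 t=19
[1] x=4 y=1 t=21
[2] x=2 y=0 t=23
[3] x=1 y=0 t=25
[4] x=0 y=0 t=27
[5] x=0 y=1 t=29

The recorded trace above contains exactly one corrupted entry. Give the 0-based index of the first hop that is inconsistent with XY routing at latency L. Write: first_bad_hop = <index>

check 1→ d=(0,1) cyc+2: BAD: Y-move but x=4≠0

first_bad_hop = 1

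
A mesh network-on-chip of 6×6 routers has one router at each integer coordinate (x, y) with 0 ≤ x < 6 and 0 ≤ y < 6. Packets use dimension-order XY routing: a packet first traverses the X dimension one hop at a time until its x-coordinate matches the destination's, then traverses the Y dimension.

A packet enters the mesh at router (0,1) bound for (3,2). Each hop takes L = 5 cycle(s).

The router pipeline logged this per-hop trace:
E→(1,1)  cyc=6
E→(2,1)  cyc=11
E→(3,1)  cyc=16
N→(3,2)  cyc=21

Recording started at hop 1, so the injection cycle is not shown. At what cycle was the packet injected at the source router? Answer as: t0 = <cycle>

t0 = 1

cyc[1] = 6 and cyc[k] = t0 + k·L for every k.
Therefore t0 = 6 − L = 1.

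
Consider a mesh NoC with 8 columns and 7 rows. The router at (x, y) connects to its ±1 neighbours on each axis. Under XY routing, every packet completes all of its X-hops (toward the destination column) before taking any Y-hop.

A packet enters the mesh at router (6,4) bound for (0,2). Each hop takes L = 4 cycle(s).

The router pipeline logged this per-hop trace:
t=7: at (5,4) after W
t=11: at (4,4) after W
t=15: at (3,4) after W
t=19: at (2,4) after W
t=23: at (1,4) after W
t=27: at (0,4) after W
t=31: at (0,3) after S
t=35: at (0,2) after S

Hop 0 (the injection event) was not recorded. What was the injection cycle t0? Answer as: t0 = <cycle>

cyc[1] = 7 and cyc[k] = t0 + k·L for every k.
t0 = cyc[1] − L = 7 − 4 = 3.

t0 = 3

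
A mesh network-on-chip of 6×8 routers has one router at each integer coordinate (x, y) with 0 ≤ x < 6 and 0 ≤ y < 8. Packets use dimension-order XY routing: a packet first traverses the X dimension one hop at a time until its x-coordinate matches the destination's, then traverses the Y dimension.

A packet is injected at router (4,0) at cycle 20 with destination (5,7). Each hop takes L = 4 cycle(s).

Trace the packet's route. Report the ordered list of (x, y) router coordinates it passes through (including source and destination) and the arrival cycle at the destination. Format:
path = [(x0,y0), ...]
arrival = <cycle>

path = [(4,0), (5,0), (5,1), (5,2), (5,3), (5,4), (5,5), (5,6), (5,7)]
arrival = 52

#0 — 4,0 | c20
#1 — 5,0 | c24 | E
#2 — 5,1 | c28 | N
#3 — 5,2 | c32 | N
#4 — 5,3 | c36 | N
#5 — 5,4 | c40 | N
#6 — 5,5 | c44 | N
#7 — 5,6 | c48 | N
#8 — 5,7 | c52 | N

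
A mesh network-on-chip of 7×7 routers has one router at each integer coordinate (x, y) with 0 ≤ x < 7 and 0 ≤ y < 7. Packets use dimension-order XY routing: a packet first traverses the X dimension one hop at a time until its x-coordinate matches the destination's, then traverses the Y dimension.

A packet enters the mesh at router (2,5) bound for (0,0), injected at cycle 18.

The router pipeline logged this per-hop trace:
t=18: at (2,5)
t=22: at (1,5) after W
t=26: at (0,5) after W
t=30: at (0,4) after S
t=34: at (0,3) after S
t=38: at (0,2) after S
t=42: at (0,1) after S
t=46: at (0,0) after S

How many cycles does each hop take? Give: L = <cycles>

L = 4

From hop 0 (18) to hop 1 (22): +4 cycles.
Each hop adds L, hence L = 4.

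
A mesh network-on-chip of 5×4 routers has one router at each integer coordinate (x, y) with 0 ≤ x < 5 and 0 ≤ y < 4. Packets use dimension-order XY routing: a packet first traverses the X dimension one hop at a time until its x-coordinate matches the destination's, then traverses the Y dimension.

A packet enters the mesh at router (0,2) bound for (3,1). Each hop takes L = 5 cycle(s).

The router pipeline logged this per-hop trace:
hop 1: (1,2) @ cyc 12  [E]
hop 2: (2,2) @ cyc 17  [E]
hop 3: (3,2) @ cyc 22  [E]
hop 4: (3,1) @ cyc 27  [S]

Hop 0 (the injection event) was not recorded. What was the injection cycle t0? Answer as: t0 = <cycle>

cyc[1] = 12 and cyc[k] = t0 + k·L for every k.
Therefore t0 = 12 − L = 7.

t0 = 7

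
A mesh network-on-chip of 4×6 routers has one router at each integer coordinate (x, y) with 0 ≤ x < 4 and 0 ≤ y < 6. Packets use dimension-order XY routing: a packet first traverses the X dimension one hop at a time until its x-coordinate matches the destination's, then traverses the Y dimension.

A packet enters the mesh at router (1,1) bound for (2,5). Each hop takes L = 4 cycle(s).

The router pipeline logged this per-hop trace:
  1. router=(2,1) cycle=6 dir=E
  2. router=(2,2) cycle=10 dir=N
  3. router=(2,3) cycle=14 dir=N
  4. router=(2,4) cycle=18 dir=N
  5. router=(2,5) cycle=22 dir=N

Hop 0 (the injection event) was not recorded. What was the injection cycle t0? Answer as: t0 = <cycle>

t0 = 2

cyc[1] = 6 and cyc[k] = t0 + k·L for every k.
Subtract one hop: t0 = 6 − 4 = 2.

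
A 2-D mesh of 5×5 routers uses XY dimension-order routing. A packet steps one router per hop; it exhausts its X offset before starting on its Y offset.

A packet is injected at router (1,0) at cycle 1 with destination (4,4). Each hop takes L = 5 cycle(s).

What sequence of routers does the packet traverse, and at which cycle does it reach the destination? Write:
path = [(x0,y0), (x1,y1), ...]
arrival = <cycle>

path = [(1,0), (2,0), (3,0), (4,0), (4,1), (4,2), (4,3), (4,4)]
arrival = 36

  0. router=(1,0) cycle=1 (inject)
  1. router=(2,0) cycle=6 dir=E
  2. router=(3,0) cycle=11 dir=E
  3. router=(4,0) cycle=16 dir=E
  4. router=(4,1) cycle=21 dir=N
  5. router=(4,2) cycle=26 dir=N
  6. router=(4,3) cycle=31 dir=N
  7. router=(4,4) cycle=36 dir=N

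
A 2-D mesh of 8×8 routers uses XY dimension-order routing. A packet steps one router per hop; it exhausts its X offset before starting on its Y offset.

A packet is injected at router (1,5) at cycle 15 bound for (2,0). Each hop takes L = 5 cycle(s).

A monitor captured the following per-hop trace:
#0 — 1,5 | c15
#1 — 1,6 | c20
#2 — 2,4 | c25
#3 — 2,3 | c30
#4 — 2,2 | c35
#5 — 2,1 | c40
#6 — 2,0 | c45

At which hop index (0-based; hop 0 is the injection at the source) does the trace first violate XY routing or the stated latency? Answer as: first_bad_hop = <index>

first_bad_hop = 1

  1: Δx=+0 Δy=+1 Δt=5 [BAD: Y-move but x=1≠2]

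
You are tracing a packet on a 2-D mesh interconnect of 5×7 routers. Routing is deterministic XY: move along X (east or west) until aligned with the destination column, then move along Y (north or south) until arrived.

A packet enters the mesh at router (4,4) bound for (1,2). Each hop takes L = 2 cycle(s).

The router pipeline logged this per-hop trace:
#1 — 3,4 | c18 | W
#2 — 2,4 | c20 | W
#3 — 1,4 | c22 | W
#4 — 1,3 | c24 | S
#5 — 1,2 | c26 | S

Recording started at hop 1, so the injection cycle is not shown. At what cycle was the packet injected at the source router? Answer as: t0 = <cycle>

t0 = 16

cyc[1] = 18 and cyc[k] = t0 + k·L for every k.
Subtract one hop: t0 = 18 − 2 = 16.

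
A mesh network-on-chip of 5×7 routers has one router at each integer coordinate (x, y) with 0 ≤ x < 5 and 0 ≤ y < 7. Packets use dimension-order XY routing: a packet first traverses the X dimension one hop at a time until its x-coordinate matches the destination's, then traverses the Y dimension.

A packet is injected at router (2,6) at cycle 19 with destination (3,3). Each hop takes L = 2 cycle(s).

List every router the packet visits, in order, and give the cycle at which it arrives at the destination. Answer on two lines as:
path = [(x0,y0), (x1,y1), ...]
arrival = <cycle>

src (2,6)  cyc=19
E→(3,6)  cyc=21
S→(3,5)  cyc=23
S→(3,4)  cyc=25
S→(3,3)  cyc=27

path = [(2,6), (3,6), (3,5), (3,4), (3,3)]
arrival = 27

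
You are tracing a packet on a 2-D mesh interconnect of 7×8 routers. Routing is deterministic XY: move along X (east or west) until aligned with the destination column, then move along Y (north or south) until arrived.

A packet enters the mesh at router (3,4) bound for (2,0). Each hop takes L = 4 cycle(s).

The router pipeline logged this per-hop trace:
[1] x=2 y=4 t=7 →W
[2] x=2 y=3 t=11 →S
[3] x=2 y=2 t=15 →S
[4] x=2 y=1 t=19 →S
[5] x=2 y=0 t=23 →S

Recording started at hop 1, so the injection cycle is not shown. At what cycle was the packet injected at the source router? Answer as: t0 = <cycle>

Hop 1 reached at cycle 7; hop k is at t0 + k·L.
t0 = cyc[1] − L = 7 − 4 = 3.

t0 = 3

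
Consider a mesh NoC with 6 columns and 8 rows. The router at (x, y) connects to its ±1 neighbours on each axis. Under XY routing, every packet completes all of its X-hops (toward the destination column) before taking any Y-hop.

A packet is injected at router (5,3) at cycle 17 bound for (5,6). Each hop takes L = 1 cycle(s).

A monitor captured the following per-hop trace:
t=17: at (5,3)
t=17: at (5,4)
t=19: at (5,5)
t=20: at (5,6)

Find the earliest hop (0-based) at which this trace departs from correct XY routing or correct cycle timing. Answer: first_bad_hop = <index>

check 1→ d=(0,1) cyc+0: BAD: Δcyc=0≠L

first_bad_hop = 1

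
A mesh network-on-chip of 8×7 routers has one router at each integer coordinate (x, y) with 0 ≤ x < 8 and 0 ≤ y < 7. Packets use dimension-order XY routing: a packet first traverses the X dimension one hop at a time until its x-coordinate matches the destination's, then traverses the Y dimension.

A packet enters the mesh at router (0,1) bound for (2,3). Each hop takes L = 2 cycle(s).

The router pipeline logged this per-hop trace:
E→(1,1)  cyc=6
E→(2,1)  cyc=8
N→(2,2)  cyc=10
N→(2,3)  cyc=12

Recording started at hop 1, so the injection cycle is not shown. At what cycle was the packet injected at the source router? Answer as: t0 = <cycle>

t0 = 4

At hop 1 the cycle is 6; in general cyc_k = t0 + kL.
Subtract one hop: t0 = 6 − 2 = 4.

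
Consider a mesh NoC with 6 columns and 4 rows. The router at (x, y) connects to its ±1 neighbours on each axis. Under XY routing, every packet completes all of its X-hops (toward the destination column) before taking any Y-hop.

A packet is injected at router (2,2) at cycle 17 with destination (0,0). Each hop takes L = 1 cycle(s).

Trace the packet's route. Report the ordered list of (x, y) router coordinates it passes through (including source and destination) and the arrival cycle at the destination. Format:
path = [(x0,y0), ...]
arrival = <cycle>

src (2,2)  cyc=17
W→(1,2)  cyc=18
W→(0,2)  cyc=19
S→(0,1)  cyc=20
S→(0,0)  cyc=21

path = [(2,2), (1,2), (0,2), (0,1), (0,0)]
arrival = 21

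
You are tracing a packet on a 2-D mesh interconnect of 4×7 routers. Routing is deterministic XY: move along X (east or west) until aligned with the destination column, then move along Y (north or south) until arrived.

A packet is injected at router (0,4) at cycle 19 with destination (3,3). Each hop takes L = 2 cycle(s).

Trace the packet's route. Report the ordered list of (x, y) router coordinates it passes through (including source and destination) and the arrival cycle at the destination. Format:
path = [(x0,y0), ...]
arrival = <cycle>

path = [(0,4), (1,4), (2,4), (3,4), (3,3)]
arrival = 27

  0. router=(0,4) cycle=19 (inject)
  1. router=(1,4) cycle=21 dir=E
  2. router=(2,4) cycle=23 dir=E
  3. router=(3,4) cycle=25 dir=E
  4. router=(3,3) cycle=27 dir=S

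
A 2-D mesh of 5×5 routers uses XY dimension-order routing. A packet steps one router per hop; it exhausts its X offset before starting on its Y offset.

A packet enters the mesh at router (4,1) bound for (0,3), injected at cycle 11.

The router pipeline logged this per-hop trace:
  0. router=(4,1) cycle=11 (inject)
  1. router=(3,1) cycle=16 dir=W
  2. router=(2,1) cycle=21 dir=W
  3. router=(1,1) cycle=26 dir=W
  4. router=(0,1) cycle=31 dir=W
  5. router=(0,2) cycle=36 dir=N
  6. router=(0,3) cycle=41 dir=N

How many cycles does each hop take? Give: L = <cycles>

L = 5

Between hops 0 and 1 the cycle counter advances 16 − 11 = 5.
Each hop adds L, hence L = 5.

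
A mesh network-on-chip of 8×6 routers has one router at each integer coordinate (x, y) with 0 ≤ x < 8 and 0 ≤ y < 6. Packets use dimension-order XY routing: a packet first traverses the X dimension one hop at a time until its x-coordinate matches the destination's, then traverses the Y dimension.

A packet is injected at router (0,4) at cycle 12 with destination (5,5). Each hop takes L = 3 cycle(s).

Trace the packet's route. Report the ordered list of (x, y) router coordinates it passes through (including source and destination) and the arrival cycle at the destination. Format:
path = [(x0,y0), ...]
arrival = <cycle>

path = [(0,4), (1,4), (2,4), (3,4), (4,4), (5,4), (5,5)]
arrival = 30

src (0,4)  cyc=12
E→(1,4)  cyc=15
E→(2,4)  cyc=18
E→(3,4)  cyc=21
E→(4,4)  cyc=24
E→(5,4)  cyc=27
N→(5,5)  cyc=30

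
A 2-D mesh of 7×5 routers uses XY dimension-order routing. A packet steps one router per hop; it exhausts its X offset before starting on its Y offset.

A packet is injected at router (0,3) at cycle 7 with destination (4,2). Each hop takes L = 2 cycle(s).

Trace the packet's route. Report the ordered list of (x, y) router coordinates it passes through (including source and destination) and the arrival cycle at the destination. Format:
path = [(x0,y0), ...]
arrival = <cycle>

t=7: at (0,3)
t=9: at (1,3) after E
t=11: at (2,3) after E
t=13: at (3,3) after E
t=15: at (4,3) after E
t=17: at (4,2) after S

path = [(0,3), (1,3), (2,3), (3,3), (4,3), (4,2)]
arrival = 17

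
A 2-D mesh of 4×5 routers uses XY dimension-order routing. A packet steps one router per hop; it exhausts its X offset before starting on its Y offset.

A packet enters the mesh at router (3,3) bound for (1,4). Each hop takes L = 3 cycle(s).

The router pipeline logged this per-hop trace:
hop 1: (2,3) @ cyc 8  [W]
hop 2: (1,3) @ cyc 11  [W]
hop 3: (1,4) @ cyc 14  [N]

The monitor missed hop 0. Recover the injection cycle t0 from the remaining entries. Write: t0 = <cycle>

The first recorded entry is hop 1 at cycle 8.
Subtract one hop: t0 = 8 − 3 = 5.

t0 = 5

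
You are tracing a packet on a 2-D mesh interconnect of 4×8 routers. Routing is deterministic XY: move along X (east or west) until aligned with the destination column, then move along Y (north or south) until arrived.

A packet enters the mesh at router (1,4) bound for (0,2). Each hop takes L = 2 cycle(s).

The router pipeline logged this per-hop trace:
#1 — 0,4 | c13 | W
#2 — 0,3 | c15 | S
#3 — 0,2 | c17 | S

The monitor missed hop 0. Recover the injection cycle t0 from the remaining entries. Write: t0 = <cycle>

t0 = 11

Hop 1 reached at cycle 13; hop k is at t0 + k·L.
t0 = cyc[1] − L = 13 − 2 = 11.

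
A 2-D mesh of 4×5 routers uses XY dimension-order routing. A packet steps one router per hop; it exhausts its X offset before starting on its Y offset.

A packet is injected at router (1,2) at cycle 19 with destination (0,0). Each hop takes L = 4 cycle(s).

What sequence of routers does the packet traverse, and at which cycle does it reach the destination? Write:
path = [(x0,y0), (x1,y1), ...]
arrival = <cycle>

path = [(1,2), (0,2), (0,1), (0,0)]
arrival = 31

t=19: at (1,2)
t=23: at (0,2) after W
t=27: at (0,1) after S
t=31: at (0,0) after S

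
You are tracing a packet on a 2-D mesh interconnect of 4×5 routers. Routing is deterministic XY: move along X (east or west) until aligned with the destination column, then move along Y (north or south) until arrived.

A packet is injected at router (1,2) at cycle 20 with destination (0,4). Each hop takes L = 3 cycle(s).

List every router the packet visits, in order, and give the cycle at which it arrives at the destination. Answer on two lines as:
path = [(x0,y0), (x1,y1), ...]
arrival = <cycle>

path = [(1,2), (0,2), (0,3), (0,4)]
arrival = 29

hop 0: (1,2) @ cyc 20
hop 1: (0,2) @ cyc 23  [W]
hop 2: (0,3) @ cyc 26  [N]
hop 3: (0,4) @ cyc 29  [N]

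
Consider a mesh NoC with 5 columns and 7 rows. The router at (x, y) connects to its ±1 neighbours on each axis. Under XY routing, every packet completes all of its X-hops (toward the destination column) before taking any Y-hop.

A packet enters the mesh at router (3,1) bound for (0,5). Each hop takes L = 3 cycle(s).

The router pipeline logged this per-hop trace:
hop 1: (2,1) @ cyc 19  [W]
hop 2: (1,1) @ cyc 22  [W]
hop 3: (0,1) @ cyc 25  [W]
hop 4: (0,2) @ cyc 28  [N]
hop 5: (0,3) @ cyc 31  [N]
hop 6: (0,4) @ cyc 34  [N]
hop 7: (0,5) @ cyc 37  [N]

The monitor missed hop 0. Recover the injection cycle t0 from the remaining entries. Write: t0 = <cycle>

t0 = 16

cyc[1] = 19 and cyc[k] = t0 + k·L for every k.
Therefore t0 = 19 − L = 16.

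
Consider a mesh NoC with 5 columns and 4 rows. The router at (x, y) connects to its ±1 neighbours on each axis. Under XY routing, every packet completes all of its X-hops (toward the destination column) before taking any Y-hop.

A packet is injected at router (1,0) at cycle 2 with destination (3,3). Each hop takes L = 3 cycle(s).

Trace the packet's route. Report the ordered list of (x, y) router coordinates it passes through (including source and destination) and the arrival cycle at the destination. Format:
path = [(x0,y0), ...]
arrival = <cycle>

path = [(1,0), (2,0), (3,0), (3,1), (3,2), (3,3)]
arrival = 17

[0] x=1 y=0 t=2
[1] x=2 y=0 t=5 →E
[2] x=3 y=0 t=8 →E
[3] x=3 y=1 t=11 →N
[4] x=3 y=2 t=14 →N
[5] x=3 y=3 t=17 →N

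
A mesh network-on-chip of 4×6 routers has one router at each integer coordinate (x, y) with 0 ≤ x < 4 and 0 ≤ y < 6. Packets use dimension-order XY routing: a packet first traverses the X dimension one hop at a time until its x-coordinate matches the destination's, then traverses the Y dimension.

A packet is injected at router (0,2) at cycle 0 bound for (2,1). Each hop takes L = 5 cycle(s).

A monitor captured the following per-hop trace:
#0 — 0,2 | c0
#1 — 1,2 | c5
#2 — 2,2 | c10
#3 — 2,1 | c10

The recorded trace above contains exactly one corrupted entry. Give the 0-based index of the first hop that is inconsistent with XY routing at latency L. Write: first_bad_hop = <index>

  1: Δx=+1 Δy=+0 Δt=5 [ok]
  2: Δx=+1 Δy=+0 Δt=5 [ok]
  3: Δx=+0 Δy=-1 Δt=0 [BAD: Δcyc=0≠L]

first_bad_hop = 3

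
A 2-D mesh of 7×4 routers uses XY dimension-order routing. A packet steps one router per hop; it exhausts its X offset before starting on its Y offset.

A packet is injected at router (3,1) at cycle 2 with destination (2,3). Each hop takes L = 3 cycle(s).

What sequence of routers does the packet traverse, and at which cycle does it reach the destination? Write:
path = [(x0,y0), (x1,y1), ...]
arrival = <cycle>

path = [(3,1), (2,1), (2,2), (2,3)]
arrival = 11

hop 0: (3,1) @ cyc 2
hop 1: (2,1) @ cyc 5  [W]
hop 2: (2,2) @ cyc 8  [N]
hop 3: (2,3) @ cyc 11  [N]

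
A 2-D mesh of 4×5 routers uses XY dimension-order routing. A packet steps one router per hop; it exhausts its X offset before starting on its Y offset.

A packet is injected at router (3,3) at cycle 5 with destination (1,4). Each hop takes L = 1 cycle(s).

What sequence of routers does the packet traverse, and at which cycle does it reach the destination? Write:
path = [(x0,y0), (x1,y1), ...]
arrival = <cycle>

path = [(3,3), (2,3), (1,3), (1,4)]
arrival = 8

src (3,3)  cyc=5
W→(2,3)  cyc=6
W→(1,3)  cyc=7
N→(1,4)  cyc=8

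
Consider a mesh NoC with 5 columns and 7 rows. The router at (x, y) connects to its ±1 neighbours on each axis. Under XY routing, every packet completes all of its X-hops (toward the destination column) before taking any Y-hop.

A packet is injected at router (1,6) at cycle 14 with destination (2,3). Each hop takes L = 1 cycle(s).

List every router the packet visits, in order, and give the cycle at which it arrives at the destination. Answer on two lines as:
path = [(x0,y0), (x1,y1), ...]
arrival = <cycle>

path = [(1,6), (2,6), (2,5), (2,4), (2,3)]
arrival = 18

hop 0: (1,6) @ cyc 14
hop 1: (2,6) @ cyc 15  [E]
hop 2: (2,5) @ cyc 16  [S]
hop 3: (2,4) @ cyc 17  [S]
hop 4: (2,3) @ cyc 18  [S]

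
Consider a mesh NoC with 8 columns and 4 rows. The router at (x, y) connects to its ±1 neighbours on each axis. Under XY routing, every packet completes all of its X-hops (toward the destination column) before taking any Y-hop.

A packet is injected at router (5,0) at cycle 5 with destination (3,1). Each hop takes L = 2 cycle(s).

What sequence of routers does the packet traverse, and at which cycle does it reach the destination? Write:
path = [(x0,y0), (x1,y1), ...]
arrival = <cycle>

[0] x=5 y=0 t=5
[1] x=4 y=0 t=7 →W
[2] x=3 y=0 t=9 →W
[3] x=3 y=1 t=11 →N

path = [(5,0), (4,0), (3,0), (3,1)]
arrival = 11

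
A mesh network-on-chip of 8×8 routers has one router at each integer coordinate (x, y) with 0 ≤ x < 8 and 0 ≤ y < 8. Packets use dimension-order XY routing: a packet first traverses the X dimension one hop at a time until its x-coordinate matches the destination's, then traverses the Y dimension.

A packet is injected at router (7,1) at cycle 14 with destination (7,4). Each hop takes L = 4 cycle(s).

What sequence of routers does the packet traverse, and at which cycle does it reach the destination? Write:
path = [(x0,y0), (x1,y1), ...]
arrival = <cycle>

t=14: at (7,1)
t=18: at (7,2) after N
t=22: at (7,3) after N
t=26: at (7,4) after N

path = [(7,1), (7,2), (7,3), (7,4)]
arrival = 26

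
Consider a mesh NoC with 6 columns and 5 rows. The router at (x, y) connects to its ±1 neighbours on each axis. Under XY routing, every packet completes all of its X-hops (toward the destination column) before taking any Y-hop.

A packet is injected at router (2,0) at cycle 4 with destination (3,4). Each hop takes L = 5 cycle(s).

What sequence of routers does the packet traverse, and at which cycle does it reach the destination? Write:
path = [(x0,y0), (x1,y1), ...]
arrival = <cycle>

t=4: at (2,0)
t=9: at (3,0) after E
t=14: at (3,1) after N
t=19: at (3,2) after N
t=24: at (3,3) after N
t=29: at (3,4) after N

path = [(2,0), (3,0), (3,1), (3,2), (3,3), (3,4)]
arrival = 29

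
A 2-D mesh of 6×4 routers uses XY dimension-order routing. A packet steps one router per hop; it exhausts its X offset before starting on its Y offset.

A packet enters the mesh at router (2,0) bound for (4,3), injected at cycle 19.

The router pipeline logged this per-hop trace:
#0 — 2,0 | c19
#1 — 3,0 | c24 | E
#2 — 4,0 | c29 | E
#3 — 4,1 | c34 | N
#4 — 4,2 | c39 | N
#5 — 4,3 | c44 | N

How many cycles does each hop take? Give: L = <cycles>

L = 5

Δcyc across hop 0→1: 24 − 19 = 5.
That increment is L by definition: L = 5.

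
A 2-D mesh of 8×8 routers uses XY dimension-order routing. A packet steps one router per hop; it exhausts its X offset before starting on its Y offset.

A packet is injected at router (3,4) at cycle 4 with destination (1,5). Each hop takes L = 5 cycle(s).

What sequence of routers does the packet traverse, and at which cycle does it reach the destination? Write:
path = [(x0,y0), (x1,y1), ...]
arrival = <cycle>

path = [(3,4), (2,4), (1,4), (1,5)]
arrival = 19

hop 0: (3,4) @ cyc 4
hop 1: (2,4) @ cyc 9  [W]
hop 2: (1,4) @ cyc 14  [W]
hop 3: (1,5) @ cyc 19  [N]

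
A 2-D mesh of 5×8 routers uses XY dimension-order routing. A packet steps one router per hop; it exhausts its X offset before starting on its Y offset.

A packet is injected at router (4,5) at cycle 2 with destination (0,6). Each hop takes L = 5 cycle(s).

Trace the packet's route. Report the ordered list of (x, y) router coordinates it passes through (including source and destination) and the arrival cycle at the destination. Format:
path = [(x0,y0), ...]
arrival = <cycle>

src (4,5)  cyc=2
W→(3,5)  cyc=7
W→(2,5)  cyc=12
W→(1,5)  cyc=17
W→(0,5)  cyc=22
N→(0,6)  cyc=27

path = [(4,5), (3,5), (2,5), (1,5), (0,5), (0,6)]
arrival = 27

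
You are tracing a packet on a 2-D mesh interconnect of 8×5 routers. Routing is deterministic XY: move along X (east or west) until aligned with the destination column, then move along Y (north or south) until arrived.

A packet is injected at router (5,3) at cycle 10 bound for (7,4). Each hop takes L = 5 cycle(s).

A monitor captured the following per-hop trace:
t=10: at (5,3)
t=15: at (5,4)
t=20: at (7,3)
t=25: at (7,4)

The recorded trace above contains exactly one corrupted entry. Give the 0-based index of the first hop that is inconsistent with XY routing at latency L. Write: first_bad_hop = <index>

check 1→ d=(0,1) cyc+5: BAD: Y-move but x=5≠7

first_bad_hop = 1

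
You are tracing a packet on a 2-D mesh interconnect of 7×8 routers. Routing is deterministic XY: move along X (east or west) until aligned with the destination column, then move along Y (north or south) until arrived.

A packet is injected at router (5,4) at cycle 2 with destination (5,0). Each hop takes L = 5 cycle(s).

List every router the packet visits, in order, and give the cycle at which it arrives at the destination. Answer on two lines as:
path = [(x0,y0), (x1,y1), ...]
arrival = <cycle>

path = [(5,4), (5,3), (5,2), (5,1), (5,0)]
arrival = 22

hop 0: (5,4) @ cyc 2
hop 1: (5,3) @ cyc 7  [S]
hop 2: (5,2) @ cyc 12  [S]
hop 3: (5,1) @ cyc 17  [S]
hop 4: (5,0) @ cyc 22  [S]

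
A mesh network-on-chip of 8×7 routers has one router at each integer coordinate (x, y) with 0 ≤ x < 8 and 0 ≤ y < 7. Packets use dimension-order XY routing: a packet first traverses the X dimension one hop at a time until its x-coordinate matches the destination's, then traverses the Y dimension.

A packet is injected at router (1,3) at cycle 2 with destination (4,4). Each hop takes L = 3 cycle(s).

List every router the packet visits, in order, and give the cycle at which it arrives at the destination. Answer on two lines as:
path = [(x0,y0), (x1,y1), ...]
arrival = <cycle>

hop 0: (1,3) @ cyc 2
hop 1: (2,3) @ cyc 5  [E]
hop 2: (3,3) @ cyc 8  [E]
hop 3: (4,3) @ cyc 11  [E]
hop 4: (4,4) @ cyc 14  [N]

path = [(1,3), (2,3), (3,3), (4,3), (4,4)]
arrival = 14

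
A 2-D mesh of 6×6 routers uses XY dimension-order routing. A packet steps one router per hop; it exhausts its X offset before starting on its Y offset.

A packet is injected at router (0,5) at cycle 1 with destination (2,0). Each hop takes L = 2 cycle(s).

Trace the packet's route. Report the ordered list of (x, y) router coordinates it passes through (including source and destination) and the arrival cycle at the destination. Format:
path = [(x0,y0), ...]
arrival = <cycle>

hop 0: (0,5) @ cyc 1
hop 1: (1,5) @ cyc 3  [E]
hop 2: (2,5) @ cyc 5  [E]
hop 3: (2,4) @ cyc 7  [S]
hop 4: (2,3) @ cyc 9  [S]
hop 5: (2,2) @ cyc 11  [S]
hop 6: (2,1) @ cyc 13  [S]
hop 7: (2,0) @ cyc 15  [S]

path = [(0,5), (1,5), (2,5), (2,4), (2,3), (2,2), (2,1), (2,0)]
arrival = 15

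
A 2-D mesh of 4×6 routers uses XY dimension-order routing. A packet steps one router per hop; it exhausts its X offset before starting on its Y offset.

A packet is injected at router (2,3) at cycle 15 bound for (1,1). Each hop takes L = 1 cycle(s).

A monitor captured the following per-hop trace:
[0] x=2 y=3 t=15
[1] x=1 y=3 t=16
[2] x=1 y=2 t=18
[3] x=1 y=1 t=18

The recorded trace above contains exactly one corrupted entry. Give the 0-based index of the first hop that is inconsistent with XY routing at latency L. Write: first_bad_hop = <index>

first_bad_hop = 2

  1: Δx=-1 Δy=+0 Δt=1 [ok]
  2: Δx=+0 Δy=-1 Δt=2 [BAD: Δcyc=2≠L]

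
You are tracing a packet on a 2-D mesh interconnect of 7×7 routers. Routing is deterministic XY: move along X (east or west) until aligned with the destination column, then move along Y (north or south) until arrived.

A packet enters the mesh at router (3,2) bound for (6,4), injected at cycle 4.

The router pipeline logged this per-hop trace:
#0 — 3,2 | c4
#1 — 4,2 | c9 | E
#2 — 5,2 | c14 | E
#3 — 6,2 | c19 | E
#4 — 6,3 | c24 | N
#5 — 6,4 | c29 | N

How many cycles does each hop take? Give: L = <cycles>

L = 5

cyc[1] − cyc[0] = 9 − 4 = 5.
That increment is L by definition: L = 5.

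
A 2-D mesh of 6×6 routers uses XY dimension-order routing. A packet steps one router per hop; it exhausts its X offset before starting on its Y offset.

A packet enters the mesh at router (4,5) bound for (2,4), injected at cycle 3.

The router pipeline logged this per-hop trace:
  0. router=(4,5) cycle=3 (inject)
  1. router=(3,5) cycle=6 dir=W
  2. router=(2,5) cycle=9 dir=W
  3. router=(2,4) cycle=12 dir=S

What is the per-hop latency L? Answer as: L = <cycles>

L = 3

cyc[1] − cyc[0] = 6 − 3 = 3.
One hop costs L cycles, so L = 3.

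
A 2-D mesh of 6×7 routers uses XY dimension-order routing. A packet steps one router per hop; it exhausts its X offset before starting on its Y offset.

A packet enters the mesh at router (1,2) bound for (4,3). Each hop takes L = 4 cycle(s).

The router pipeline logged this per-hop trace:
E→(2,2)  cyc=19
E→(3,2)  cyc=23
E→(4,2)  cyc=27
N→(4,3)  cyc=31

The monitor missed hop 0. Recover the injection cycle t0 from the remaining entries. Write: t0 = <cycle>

At hop 1 the cycle is 19; in general cyc_k = t0 + kL.
Subtract one hop: t0 = 19 − 4 = 15.

t0 = 15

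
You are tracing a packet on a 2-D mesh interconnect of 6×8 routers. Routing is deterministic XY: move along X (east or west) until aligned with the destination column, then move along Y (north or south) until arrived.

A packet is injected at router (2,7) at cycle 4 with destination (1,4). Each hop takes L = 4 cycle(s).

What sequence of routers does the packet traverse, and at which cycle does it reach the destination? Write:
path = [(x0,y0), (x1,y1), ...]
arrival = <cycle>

#0 — 2,7 | c4
#1 — 1,7 | c8 | W
#2 — 1,6 | c12 | S
#3 — 1,5 | c16 | S
#4 — 1,4 | c20 | S

path = [(2,7), (1,7), (1,6), (1,5), (1,4)]
arrival = 20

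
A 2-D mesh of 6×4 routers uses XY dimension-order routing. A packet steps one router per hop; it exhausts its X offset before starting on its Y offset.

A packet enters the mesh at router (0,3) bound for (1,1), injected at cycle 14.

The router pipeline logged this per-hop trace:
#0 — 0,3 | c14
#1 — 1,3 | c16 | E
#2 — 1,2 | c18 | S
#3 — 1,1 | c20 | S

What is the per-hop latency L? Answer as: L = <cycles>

Between hops 0 and 1 the cycle counter advances 16 − 14 = 2.
Each hop adds L, hence L = 2.

L = 2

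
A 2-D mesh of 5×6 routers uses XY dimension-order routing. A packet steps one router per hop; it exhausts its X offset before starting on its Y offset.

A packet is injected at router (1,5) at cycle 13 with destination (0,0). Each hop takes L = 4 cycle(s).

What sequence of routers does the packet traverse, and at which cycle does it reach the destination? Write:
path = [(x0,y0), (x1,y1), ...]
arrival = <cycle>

path = [(1,5), (0,5), (0,4), (0,3), (0,2), (0,1), (0,0)]
arrival = 37

src (1,5)  cyc=13
W→(0,5)  cyc=17
S→(0,4)  cyc=21
S→(0,3)  cyc=25
S→(0,2)  cyc=29
S→(0,1)  cyc=33
S→(0,0)  cyc=37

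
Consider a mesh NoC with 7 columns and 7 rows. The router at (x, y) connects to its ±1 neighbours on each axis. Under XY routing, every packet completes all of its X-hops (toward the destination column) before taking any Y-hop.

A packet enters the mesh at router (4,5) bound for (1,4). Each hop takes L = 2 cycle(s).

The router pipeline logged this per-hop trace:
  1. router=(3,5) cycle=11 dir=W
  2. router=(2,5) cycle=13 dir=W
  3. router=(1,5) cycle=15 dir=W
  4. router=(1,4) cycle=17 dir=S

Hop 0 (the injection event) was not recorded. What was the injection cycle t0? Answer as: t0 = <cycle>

t0 = 9

The first recorded entry is hop 1 at cycle 11.
So t0 = 11 − 1·2 = 9.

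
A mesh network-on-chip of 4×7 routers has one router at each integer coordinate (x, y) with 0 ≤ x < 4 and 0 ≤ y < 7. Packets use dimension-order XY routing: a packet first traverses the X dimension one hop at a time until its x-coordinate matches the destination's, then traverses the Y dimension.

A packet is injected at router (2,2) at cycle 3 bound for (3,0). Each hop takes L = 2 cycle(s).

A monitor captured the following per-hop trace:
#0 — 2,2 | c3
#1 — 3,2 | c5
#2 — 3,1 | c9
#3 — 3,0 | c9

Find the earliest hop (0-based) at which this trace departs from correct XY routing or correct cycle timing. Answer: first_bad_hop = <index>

first_bad_hop = 2

check 1→ d=(1,0) cyc+2: ok
check 2→ d=(0,-1) cyc+4: BAD: Δcyc=4≠L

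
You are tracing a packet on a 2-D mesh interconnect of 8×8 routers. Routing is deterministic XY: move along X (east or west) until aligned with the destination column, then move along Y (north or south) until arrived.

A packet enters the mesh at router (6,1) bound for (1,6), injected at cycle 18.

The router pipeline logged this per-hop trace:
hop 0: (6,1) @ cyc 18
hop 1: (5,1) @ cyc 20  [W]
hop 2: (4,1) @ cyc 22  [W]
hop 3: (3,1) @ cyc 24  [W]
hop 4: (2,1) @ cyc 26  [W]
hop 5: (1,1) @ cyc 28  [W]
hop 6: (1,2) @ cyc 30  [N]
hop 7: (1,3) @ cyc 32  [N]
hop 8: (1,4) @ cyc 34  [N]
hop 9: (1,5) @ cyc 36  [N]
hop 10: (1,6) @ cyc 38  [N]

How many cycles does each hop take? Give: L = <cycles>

From hop 0 (18) to hop 1 (20): +2 cycles.
One hop costs L cycles, so L = 2.

L = 2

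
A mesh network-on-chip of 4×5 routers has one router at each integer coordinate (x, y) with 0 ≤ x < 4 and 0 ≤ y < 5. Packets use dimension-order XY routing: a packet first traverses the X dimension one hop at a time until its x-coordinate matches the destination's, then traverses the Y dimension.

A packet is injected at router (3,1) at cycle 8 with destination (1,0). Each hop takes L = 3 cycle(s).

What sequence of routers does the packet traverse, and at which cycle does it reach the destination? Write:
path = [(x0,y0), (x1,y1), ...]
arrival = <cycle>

src (3,1)  cyc=8
W→(2,1)  cyc=11
W→(1,1)  cyc=14
S→(1,0)  cyc=17

path = [(3,1), (2,1), (1,1), (1,0)]
arrival = 17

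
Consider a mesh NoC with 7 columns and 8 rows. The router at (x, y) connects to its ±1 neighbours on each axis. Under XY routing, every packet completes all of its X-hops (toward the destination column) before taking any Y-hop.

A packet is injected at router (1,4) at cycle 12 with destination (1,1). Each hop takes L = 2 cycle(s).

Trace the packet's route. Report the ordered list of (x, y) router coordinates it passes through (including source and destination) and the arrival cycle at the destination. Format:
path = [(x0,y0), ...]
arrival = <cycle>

path = [(1,4), (1,3), (1,2), (1,1)]
arrival = 18

  0. router=(1,4) cycle=12 (inject)
  1. router=(1,3) cycle=14 dir=S
  2. router=(1,2) cycle=16 dir=S
  3. router=(1,1) cycle=18 dir=S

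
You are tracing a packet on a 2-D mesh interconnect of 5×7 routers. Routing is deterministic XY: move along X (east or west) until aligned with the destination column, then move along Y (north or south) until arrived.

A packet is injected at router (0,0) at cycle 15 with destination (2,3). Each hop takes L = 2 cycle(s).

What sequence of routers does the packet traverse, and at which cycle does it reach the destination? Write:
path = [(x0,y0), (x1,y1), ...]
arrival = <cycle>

[0] x=0 y=0 t=15
[1] x=1 y=0 t=17 →E
[2] x=2 y=0 t=19 →E
[3] x=2 y=1 t=21 →N
[4] x=2 y=2 t=23 →N
[5] x=2 y=3 t=25 →N

path = [(0,0), (1,0), (2,0), (2,1), (2,2), (2,3)]
arrival = 25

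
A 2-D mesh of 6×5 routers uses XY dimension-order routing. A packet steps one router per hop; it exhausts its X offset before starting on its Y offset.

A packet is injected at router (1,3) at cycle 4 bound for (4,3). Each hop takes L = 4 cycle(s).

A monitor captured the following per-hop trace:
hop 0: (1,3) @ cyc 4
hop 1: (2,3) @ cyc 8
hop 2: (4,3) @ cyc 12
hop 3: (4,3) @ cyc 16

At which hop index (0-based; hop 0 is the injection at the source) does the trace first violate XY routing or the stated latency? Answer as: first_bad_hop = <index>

first_bad_hop = 2

check 1→ d=(1,0) cyc+4: ok
check 2→ d=(2,0) cyc+4: BAD: non-unit step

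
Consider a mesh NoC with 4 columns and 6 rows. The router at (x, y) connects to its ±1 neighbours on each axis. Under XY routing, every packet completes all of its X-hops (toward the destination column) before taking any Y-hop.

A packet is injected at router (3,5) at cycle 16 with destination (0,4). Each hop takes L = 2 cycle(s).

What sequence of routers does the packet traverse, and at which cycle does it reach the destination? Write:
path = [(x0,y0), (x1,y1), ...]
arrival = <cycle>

path = [(3,5), (2,5), (1,5), (0,5), (0,4)]
arrival = 24

src (3,5)  cyc=16
W→(2,5)  cyc=18
W→(1,5)  cyc=20
W→(0,5)  cyc=22
S→(0,4)  cyc=24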